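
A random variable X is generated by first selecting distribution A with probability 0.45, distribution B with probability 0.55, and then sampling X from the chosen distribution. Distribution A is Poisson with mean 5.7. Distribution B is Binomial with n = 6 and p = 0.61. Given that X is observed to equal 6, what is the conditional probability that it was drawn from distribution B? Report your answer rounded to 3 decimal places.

0.283

Likelihoods P(X=6 | ·): A: 0.159382; B: 0.0515204.
Posterior ∝ prior × likelihood. Numerator for B: 0.55·0.0515204 = 0.0283362.
Normalizing constant: 0.45·0.159382 + 0.55·0.0515204 = 0.100058.
P(B | observation) = 0.0283362 / 0.100058 = 0.283198.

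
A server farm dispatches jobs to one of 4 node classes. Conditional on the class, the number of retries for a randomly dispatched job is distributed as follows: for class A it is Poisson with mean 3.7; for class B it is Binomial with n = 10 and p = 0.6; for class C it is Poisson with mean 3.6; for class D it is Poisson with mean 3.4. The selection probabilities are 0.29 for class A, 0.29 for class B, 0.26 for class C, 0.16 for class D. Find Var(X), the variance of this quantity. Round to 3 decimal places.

Per component, A: μ=3.7, E[X²]=17.39; B: μ=6, E[X²]=38.4; C: μ=3.6, E[X²]=16.56; D: μ=3.4, E[X²]=14.96.
E[X] = 0.29·3.7 + 0.29·6 + 0.26·3.6 + 0.16·3.4 = 4.293.
E[X²] = 0.29·17.39 + 0.29·38.4 + 0.26·16.56 + 0.16·14.96 = 22.8783.
Var(X) = E[X²] − (E[X])² = 22.8783 − 18.4298 = 4.44845.

4.448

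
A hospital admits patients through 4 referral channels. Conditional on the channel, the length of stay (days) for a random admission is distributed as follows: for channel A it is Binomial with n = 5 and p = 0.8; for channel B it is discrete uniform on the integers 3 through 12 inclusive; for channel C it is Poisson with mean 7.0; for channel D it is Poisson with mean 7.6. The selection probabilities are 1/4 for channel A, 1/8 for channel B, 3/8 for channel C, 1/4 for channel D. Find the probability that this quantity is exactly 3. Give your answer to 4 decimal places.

Conditional on each channel, P(X = 3): A: 0.2048; B: 0.1; C: 0.0521293; D: 0.0366144.
By total probability, P(X = 3) = 0.25·0.2048 + 0.125·0.1 + 0.375·0.0521293 + 0.25·0.0366144 = 0.0924021.

0.0924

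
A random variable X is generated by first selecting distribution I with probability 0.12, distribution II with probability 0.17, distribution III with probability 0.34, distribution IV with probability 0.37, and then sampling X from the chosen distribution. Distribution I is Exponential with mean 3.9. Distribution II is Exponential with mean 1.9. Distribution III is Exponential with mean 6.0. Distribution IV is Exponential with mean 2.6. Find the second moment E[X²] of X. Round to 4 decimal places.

34.3602

For each component E[X²] = Var + (mean)², giving I: 30.42; II: 7.22; III: 72; IV: 13.52.
Overall E[X²] = 0.12·30.42 + 0.17·7.22 + 0.34·72 + 0.37·13.52 = 34.3602.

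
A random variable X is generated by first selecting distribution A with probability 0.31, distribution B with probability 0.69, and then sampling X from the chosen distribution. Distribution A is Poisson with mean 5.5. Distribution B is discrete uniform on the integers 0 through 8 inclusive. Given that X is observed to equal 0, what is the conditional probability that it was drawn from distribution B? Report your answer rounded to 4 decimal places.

0.9837

Likelihoods P(X=0 | ·): A: 0.00408677; B: 0.111111.
Posterior ∝ prior × likelihood. Numerator for B: 0.69·0.111111 = 0.0766667.
Normalizing constant: 0.31·0.00408677 + 0.69·0.111111 = 0.0779336.
P(B | observation) = 0.0766667 / 0.0779336 = 0.983744.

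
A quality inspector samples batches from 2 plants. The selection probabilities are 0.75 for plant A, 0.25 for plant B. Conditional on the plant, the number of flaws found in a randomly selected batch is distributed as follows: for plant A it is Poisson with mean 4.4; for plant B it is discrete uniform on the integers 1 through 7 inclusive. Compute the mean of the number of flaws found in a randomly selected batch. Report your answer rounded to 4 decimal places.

Component means — A: 4.4; B: 4.
E[X] = 0.75·4.4 + 0.25·4 = 4.3.

4.3000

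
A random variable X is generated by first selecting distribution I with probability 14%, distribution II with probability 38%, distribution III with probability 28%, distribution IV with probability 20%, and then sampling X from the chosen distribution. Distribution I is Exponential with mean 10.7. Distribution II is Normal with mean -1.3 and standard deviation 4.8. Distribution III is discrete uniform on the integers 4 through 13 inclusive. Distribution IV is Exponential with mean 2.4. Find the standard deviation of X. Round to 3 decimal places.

7.167

Per component, I: μ=10.7, E[X²]=228.98; II: μ=-1.3, E[X²]=24.73; III: μ=8.5, E[X²]=80.5; IV: μ=2.4, E[X²]=11.52.
E[X] = 0.14·10.7 + 0.38·-1.3 + 0.28·8.5 + 0.2·2.4 = 3.864.
E[X²] = 0.14·228.98 + 0.38·24.73 + 0.28·80.5 + 0.2·11.52 = 66.2986.
Var(X) = E[X²] − (E[X])² = 66.2986 − 14.9305 = 51.3681.
SD(X) = √51.3681 = 7.16715.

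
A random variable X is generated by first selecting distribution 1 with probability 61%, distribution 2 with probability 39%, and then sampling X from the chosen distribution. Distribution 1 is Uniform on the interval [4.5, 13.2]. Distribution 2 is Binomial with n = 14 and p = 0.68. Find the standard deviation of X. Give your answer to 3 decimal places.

2.268

Per component, 1: μ=8.85, E[X²]=84.63; 2: μ=9.52, E[X²]=93.6768.
E[X] = 0.61·8.85 + 0.39·9.52 = 9.1113.
E[X²] = 0.61·84.63 + 0.39·93.6768 = 88.1583.
Var(X) = E[X²] − (E[X])² = 88.1583 − 83.0158 = 5.14246.
SD(X) = √5.14246 = 2.2677.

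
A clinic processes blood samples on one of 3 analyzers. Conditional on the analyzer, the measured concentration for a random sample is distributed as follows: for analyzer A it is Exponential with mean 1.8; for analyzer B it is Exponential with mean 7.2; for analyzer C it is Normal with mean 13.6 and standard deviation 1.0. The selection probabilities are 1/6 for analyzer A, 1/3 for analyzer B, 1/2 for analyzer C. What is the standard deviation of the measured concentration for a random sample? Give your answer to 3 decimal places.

6.194

Per component, A: μ=1.8, E[X²]=6.48; B: μ=7.2, E[X²]=103.68; C: μ=13.6, E[X²]=185.96.
E[X] = 0.166667·1.8 + 0.333333·7.2 + 0.5·13.6 = 9.5.
E[X²] = 0.166667·6.48 + 0.333333·103.68 + 0.5·185.96 = 128.62.
Var(X) = E[X²] − (E[X])² = 128.62 − 90.25 = 38.37.
SD(X) = √38.37 = 6.19435.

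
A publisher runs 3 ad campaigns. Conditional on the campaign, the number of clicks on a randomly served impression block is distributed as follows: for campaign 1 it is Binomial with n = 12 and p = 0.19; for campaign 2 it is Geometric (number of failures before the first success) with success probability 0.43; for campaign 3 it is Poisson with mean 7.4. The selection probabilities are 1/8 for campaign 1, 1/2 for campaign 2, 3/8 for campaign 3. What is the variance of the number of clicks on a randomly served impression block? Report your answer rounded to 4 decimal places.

Per component, 1: μ=2.28, E[X²]=7.0452; 2: μ=1.32558, E[X²]=4.83991; 3: μ=7.4, E[X²]=62.16.
E[X] = 0.125·2.28 + 0.5·1.32558 + 0.375·7.4 = 3.72279.
E[X²] = 0.125·7.0452 + 0.5·4.83991 + 0.375·62.16 = 26.6106.
Var(X) = E[X²] − (E[X])² = 26.6106 − 13.8592 = 12.7514.

12.7514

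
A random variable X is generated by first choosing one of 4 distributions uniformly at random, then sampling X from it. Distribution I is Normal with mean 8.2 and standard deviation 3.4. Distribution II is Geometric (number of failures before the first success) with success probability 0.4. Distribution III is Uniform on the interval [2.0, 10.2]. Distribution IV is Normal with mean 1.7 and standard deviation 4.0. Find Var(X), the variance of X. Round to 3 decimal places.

17.485

Per component, I: μ=8.2, E[X²]=78.8; II: μ=1.5, E[X²]=6; III: μ=6.1, E[X²]=42.8133; IV: μ=1.7, E[X²]=18.89.
E[X] = 0.25·8.2 + 0.25·1.5 + 0.25·6.1 + 0.25·1.7 = 4.375.
E[X²] = 0.25·78.8 + 0.25·6 + 0.25·42.8133 + 0.25·18.89 = 36.6258.
Var(X) = E[X²] − (E[X])² = 36.6258 − 19.1406 = 17.4852.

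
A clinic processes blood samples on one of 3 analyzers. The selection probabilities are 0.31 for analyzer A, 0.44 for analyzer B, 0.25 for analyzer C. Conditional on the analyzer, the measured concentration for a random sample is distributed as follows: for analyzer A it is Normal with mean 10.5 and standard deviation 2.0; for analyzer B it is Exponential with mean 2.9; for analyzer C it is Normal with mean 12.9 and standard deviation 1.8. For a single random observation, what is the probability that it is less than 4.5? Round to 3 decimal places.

0.347

Conditional on each analyzer, P(X < 4.5): A: 0.0013499; B: 0.788118; C: 1.53063e-06.
By total probability, P(X < 4.5) = 0.31·0.0013499 + 0.44·0.788118 + 0.25·1.53063e-06 = 0.347191.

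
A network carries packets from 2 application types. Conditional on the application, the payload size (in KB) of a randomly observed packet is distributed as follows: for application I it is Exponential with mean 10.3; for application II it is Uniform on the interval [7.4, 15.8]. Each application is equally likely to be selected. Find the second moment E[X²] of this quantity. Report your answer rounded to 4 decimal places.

176.3100

For each component E[X²] = Var + (mean)², giving I: 212.18; II: 140.44.
Overall E[X²] = 0.5·212.18 + 0.5·140.44 = 176.31.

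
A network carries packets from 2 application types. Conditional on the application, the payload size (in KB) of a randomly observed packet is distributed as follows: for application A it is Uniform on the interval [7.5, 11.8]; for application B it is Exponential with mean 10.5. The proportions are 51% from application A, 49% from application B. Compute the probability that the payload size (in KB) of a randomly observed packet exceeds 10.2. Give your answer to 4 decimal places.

Conditional on each application, P(X > 10.2): A: 0.372093; B: 0.378542.
By total probability, P(X > 10.2) = 0.51·0.372093 + 0.49·0.378542 = 0.375253.

0.3753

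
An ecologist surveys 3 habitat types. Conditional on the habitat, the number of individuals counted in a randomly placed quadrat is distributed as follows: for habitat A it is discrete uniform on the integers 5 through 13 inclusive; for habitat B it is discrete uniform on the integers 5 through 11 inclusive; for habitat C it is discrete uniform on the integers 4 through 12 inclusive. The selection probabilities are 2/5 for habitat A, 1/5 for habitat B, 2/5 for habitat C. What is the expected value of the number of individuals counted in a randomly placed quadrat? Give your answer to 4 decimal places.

8.4000

Component means — A: 9; B: 8; C: 8.
E[X] = 0.4·9 + 0.2·8 + 0.4·8 = 8.4.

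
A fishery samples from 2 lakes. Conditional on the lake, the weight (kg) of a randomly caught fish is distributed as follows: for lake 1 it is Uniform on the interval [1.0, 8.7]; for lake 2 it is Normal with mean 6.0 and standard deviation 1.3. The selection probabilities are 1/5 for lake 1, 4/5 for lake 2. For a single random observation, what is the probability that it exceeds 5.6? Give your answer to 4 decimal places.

0.5772

Conditional on each lake, P(X > 5.6): 1: 0.402597; 2: 0.620842.
By total probability, P(X > 5.6) = 0.2·0.402597 + 0.8·0.620842 = 0.577193.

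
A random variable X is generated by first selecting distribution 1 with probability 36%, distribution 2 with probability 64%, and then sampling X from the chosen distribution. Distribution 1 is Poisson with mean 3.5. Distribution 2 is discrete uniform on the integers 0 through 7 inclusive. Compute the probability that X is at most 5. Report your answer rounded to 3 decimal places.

0.789

Conditional on each component, P(X ≤ 5): 1: 0.857614; 2: 0.75.
By total probability, P(X ≤ 5) = 0.36·0.857614 + 0.64·0.75 = 0.788741.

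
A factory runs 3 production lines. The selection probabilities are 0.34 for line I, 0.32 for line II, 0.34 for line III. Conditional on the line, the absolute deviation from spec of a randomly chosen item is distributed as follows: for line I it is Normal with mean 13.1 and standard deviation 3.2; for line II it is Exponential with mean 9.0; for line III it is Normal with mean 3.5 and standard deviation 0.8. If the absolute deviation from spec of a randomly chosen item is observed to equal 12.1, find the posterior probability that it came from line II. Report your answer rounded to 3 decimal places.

Likelihoods f(12.1 | ·): I: 0.118728; II: 0.0289649; III: 4.01552e-26.
Posterior ∝ prior × likelihood. Numerator for II: 0.32·0.0289649 = 0.00926878.
Normalizing constant: 0.34·0.118728 + 0.32·0.0289649 + 0.34·4.01552e-26 = 0.0496364.
P(II | observation) = 0.00926878 / 0.0496364 = 0.186734.

0.187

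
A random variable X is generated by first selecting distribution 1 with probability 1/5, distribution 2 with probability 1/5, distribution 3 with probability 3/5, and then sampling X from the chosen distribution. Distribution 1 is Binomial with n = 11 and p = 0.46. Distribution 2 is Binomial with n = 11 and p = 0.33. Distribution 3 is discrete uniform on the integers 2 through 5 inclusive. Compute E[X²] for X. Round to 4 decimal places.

For each component E[X²] = Var + (mean)², giving 1: 28.336; 2: 15.609; 3: 13.5.
Overall E[X²] = 0.2·28.336 + 0.2·15.609 + 0.6·13.5 = 16.889.

16.8890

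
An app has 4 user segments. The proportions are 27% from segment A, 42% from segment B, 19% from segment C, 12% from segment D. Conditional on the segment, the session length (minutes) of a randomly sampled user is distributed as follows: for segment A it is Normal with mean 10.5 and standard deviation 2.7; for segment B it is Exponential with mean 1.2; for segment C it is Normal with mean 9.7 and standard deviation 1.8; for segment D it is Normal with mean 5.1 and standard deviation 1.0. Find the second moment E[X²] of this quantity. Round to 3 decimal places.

54.679

For each component E[X²] = Var + (mean)², giving A: 117.54; B: 2.88; C: 97.33; D: 27.01.
Overall E[X²] = 0.27·117.54 + 0.42·2.88 + 0.19·97.33 + 0.12·27.01 = 54.6793.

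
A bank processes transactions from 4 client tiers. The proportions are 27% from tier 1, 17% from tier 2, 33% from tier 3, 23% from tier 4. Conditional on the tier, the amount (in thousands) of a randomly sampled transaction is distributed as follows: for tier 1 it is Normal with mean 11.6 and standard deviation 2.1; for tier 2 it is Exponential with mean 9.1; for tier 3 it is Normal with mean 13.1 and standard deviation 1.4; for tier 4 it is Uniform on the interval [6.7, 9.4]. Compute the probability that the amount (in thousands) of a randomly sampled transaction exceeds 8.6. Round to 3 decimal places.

0.713

Conditional on each tier, P(X > 8.6): 1: 0.923436; 2: 0.388658; 3: 0.999346; 4: 0.296296.
By total probability, P(X > 8.6) = 0.27·0.923436 + 0.17·0.388658 + 0.33·0.999346 + 0.23·0.296296 = 0.713332.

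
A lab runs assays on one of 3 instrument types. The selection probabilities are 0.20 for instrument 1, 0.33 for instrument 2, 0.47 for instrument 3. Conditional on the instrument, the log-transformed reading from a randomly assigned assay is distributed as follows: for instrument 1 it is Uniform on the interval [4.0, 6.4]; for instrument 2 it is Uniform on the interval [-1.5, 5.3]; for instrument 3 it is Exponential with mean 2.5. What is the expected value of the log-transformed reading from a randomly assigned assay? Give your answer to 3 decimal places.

Component means — 1: 5.2; 2: 1.9; 3: 2.5.
E[X] = 0.2·5.2 + 0.33·1.9 + 0.47·2.5 = 2.842.

2.842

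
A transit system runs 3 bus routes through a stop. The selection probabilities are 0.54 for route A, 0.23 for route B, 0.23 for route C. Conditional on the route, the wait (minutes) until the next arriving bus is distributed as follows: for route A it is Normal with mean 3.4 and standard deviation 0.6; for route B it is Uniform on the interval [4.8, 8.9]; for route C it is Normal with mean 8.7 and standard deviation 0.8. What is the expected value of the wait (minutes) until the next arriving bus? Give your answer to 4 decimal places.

Component means — A: 3.4; B: 6.85; C: 8.7.
E[X] = 0.54·3.4 + 0.23·6.85 + 0.23·8.7 = 5.4125.

5.4125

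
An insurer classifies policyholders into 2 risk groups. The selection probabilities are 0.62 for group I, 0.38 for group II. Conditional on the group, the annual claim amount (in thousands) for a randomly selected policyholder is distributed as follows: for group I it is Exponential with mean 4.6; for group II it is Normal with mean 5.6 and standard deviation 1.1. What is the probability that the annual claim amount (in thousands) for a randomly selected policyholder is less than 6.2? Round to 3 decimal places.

Conditional on each group, P(X < 6.2): I: 0.740196; II: 0.70728.
By total probability, P(X < 6.2) = 0.62·0.740196 + 0.38·0.70728 = 0.727687.

0.728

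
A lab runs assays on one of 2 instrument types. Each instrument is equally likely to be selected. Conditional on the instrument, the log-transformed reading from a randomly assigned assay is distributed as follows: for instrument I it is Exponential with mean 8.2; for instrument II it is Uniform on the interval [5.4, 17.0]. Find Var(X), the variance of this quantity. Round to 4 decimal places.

41.4767

Per component, I: μ=8.2, E[X²]=134.48; II: μ=11.2, E[X²]=136.653.
E[X] = 0.5·8.2 + 0.5·11.2 = 9.7.
E[X²] = 0.5·134.48 + 0.5·136.653 = 135.567.
Var(X) = E[X²] − (E[X])² = 135.567 − 94.09 = 41.4767.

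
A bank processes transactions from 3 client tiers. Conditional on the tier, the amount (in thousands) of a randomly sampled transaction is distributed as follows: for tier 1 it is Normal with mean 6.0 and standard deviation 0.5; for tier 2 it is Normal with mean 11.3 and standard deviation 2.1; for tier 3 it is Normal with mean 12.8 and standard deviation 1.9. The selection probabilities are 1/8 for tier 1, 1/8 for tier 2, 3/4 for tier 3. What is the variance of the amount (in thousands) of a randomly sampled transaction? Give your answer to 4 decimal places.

8.2748

Per component, 1: μ=6, E[X²]=36.25; 2: μ=11.3, E[X²]=132.1; 3: μ=12.8, E[X²]=167.45.
E[X] = 0.125·6 + 0.125·11.3 + 0.75·12.8 = 11.7625.
E[X²] = 0.125·36.25 + 0.125·132.1 + 0.75·167.45 = 146.631.
Var(X) = E[X²] − (E[X])² = 146.631 − 138.356 = 8.27484.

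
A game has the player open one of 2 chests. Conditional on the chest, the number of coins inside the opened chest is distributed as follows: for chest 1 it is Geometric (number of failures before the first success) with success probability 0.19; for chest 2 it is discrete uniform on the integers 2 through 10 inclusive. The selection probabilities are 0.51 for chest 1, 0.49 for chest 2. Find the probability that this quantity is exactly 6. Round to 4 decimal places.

0.0818

Conditional on each chest, P(X = 6): 1: 0.0536616; 2: 0.111111.
By total probability, P(X = 6) = 0.51·0.0536616 + 0.49·0.111111 = 0.0818119.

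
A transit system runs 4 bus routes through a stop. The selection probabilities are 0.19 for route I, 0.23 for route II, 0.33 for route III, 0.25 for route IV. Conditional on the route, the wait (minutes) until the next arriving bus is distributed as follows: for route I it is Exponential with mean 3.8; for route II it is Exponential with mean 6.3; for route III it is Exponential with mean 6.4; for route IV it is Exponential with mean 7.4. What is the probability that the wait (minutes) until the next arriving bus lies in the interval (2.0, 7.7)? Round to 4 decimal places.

0.4317

Conditional on each route, P(2.0 < X < 7.7): I: 0.458957; II: 0.433421; III: 0.431361; IV: 0.40991.
By total probability, P(2.0 < X < 7.7) = 0.19·0.458957 + 0.23·0.433421 + 0.33·0.431361 + 0.25·0.40991 = 0.431715.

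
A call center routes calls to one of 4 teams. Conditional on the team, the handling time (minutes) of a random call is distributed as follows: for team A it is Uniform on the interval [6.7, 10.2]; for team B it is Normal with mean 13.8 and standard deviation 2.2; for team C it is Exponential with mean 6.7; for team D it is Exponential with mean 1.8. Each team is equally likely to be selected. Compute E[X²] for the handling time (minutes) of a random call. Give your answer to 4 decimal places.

90.9908

For each component E[X²] = Var + (mean)², giving A: 72.4233; B: 195.28; C: 89.78; D: 6.48.
Overall E[X²] = 0.25·72.4233 + 0.25·195.28 + 0.25·89.78 + 0.25·6.48 = 90.9908.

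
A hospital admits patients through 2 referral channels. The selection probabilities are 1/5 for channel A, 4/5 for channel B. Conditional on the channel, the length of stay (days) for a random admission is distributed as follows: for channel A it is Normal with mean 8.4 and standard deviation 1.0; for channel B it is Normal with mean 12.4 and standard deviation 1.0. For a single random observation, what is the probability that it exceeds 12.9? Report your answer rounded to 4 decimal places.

Conditional on each channel, P(X > 12.9): A: 3.39767e-06; B: 0.308538.
By total probability, P(X > 12.9) = 0.2·3.39767e-06 + 0.8·0.308538 = 0.246831.

0.2468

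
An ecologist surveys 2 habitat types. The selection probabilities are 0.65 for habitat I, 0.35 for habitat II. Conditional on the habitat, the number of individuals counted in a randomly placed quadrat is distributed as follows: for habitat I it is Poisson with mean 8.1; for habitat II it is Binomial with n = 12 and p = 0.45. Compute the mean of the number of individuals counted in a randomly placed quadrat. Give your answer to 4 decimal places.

7.1550

Component means — I: 8.1; II: 5.4.
E[X] = 0.65·8.1 + 0.35·5.4 = 7.155.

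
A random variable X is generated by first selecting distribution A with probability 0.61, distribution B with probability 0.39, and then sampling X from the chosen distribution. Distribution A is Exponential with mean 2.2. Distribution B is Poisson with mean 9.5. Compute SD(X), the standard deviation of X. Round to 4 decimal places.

Per component, A: μ=2.2, E[X²]=9.68; B: μ=9.5, E[X²]=99.75.
E[X] = 0.61·2.2 + 0.39·9.5 = 5.047.
E[X²] = 0.61·9.68 + 0.39·99.75 = 44.8073.
Var(X) = E[X²] − (E[X])² = 44.8073 − 25.4722 = 19.3351.
SD(X) = √19.3351 = 4.39717.

4.3972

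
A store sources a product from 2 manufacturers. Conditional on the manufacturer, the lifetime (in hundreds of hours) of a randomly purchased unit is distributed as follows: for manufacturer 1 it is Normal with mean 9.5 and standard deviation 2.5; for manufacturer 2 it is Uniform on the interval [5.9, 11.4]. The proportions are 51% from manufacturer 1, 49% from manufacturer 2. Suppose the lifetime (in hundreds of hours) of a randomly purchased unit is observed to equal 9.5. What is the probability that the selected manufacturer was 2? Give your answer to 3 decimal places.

0.523

Likelihoods f(9.5 | ·): 1: 0.159577; 2: 0.181818.
Posterior ∝ prior × likelihood. Numerator for 2: 0.49·0.181818 = 0.0890909.
Normalizing constant: 0.51·0.159577 + 0.49·0.181818 = 0.170475.
P(2 | observation) = 0.0890909 / 0.170475 = 0.522604.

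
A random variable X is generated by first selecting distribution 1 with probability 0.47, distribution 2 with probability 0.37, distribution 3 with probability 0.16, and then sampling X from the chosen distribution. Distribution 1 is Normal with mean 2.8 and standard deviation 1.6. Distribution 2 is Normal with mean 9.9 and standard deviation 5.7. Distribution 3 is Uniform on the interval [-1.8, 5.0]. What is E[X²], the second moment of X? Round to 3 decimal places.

For each component E[X²] = Var + (mean)², giving 1: 10.4; 2: 130.5; 3: 6.41333.
Overall E[X²] = 0.47·10.4 + 0.37·130.5 + 0.16·6.41333 = 54.1991.

54.199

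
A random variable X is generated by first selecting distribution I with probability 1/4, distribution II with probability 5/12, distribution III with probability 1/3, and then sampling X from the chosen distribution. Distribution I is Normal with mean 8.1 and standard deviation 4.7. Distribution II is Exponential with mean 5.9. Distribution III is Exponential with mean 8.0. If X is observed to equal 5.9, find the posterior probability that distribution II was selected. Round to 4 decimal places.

0.4001

Likelihoods f(5.9 | ·): I: 0.0760737; II: 0.0623524; III: 0.0597885.
Posterior ∝ prior × likelihood. Numerator for II: 0.416667·0.0623524 = 0.0259802.
Normalizing constant: 0.25·0.0760737 + 0.416667·0.0623524 + 0.333333·0.0597885 = 0.0649281.
P(II | observation) = 0.0259802 / 0.0649281 = 0.400138.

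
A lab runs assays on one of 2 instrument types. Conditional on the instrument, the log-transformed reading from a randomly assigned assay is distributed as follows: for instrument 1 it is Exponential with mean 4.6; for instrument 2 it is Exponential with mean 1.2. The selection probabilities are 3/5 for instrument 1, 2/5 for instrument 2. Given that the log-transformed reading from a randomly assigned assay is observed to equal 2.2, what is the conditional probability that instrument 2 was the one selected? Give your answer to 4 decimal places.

0.3973

Likelihoods f(2.2 | ·): 1: 0.134752; 2: 0.133233.
Posterior ∝ prior × likelihood. Numerator for 2: 0.4·0.133233 = 0.0532932.
Normalizing constant: 0.6·0.134752 + 0.4·0.133233 = 0.134145.
P(2 | observation) = 0.0532932 / 0.134145 = 0.397282.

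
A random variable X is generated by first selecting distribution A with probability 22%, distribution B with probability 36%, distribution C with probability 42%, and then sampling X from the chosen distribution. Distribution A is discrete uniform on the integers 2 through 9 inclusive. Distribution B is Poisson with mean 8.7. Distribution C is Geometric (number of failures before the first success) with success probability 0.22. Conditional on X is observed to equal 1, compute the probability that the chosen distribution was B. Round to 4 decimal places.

Likelihoods P(X=1 | ·): A: 0; B: 0.0014493; C: 0.1716.
Posterior ∝ prior × likelihood. Numerator for B: 0.36·0.0014493 = 0.000521747.
Normalizing constant: 0.22·0 + 0.36·0.0014493 + 0.42·0.1716 = 0.0725937.
P(B | observation) = 0.000521747 / 0.0725937 = 0.00718721.

0.0072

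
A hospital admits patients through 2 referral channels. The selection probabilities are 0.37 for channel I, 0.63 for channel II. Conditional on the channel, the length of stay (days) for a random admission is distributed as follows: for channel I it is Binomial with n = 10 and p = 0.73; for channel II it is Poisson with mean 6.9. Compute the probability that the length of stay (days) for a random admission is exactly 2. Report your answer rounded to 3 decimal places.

0.015

Conditional on each channel, P(X = 2): I: 0.00067728; II: 0.0239903.
By total probability, P(X = 2) = 0.37·0.00067728 + 0.63·0.0239903 = 0.0153645.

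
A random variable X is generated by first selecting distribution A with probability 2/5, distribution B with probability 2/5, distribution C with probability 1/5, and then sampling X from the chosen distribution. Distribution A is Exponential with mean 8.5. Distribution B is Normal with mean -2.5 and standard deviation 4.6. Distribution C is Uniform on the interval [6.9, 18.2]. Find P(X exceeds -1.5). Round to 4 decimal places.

Conditional on each component, P(X > -1.5): A: 1; B: 0.413952; C: 1.
By total probability, P(X > -1.5) = 0.4·1 + 0.4·0.413952 + 0.2·1 = 0.765581.

0.7656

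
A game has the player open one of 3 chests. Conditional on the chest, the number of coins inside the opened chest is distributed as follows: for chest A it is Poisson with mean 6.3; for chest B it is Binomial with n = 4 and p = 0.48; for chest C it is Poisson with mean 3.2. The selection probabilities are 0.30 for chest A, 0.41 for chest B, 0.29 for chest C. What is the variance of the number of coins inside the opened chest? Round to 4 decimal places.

Per component, A: μ=6.3, E[X²]=45.99; B: μ=1.92, E[X²]=4.6848; C: μ=3.2, E[X²]=13.44.
E[X] = 0.3·6.3 + 0.41·1.92 + 0.29·3.2 = 3.6052.
E[X²] = 0.3·45.99 + 0.41·4.6848 + 0.29·13.44 = 19.6154.
Var(X) = E[X²] − (E[X])² = 19.6154 − 12.9975 = 6.6179.

6.6179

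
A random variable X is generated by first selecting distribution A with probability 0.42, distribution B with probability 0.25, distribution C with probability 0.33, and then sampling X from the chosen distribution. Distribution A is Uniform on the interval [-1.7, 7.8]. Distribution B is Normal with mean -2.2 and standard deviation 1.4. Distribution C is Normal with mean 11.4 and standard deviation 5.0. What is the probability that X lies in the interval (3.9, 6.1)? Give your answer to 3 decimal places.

Conditional on each component, P(3.9 < X < 6.1): A: 0.231579; B: 6.58704e-06; C: 0.0777651.
By total probability, P(3.9 < X < 6.1) = 0.42·0.231579 + 0.25·6.58704e-06 + 0.33·0.0777651 = 0.122927.

0.123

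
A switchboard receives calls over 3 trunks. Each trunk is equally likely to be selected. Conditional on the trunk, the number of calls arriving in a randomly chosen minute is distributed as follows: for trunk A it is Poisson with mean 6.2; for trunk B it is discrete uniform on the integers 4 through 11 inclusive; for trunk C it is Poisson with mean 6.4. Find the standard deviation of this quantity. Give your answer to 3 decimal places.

Per component, A: μ=6.2, E[X²]=44.64; B: μ=7.5, E[X²]=61.5; C: μ=6.4, E[X²]=47.36.
E[X] = 0.333333·6.2 + 0.333333·7.5 + 0.333333·6.4 = 6.7.
E[X²] = 0.333333·44.64 + 0.333333·61.5 + 0.333333·47.36 = 51.1667.
Var(X) = E[X²] − (E[X])² = 51.1667 − 44.89 = 6.27667.
SD(X) = √6.27667 = 2.50533.

2.505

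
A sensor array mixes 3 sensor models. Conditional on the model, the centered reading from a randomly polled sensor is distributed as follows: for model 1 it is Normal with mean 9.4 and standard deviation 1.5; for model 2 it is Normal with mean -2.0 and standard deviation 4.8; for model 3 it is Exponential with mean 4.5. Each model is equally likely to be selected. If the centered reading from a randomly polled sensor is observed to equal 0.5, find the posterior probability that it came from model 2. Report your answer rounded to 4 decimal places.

Likelihoods f(0.5 | ·): 1: 6.02935e-09; 2: 0.0725711; 3: 0.198853.
Posterior ∝ prior × likelihood. Numerator for 2: 0.333333·0.0725711 = 0.0241904.
Normalizing constant: 0.333333·6.02935e-09 + 0.333333·0.0725711 + 0.333333·0.198853 = 0.0904748.
P(2 | observation) = 0.0241904 / 0.0904748 = 0.267372.

0.2674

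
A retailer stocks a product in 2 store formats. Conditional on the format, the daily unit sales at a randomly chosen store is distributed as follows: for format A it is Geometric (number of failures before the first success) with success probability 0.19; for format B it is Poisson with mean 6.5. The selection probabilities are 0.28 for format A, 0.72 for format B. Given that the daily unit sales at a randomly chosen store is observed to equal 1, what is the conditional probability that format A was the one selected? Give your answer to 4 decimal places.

0.8596

Likelihoods P(X=1 | ·): A: 0.1539; B: 0.00977235.
Posterior ∝ prior × likelihood. Numerator for A: 0.28·0.1539 = 0.043092.
Normalizing constant: 0.28·0.1539 + 0.72·0.00977235 = 0.0501281.
P(A | observation) = 0.043092 / 0.0501281 = 0.859638.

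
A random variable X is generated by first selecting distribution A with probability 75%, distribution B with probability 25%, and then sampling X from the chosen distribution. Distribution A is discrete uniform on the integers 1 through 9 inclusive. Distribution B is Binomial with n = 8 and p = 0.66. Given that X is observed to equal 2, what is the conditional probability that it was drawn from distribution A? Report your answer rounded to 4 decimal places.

Likelihoods P(X=2 | ·): A: 0.111111; B: 0.0188417.
Posterior ∝ prior × likelihood. Numerator for A: 0.75·0.111111 = 0.0833333.
Normalizing constant: 0.75·0.111111 + 0.25·0.0188417 = 0.0880438.
P(A | observation) = 0.0833333 / 0.0880438 = 0.946499.

0.9465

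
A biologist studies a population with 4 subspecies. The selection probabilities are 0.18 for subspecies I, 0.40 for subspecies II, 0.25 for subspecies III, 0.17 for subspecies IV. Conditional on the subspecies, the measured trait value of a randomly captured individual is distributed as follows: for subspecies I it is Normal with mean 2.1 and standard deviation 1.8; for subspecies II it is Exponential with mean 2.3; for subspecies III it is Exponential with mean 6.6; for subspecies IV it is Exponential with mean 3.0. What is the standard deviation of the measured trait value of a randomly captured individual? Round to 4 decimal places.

4.3001

Per component, I: μ=2.1, E[X²]=7.65; II: μ=2.3, E[X²]=10.58; III: μ=6.6, E[X²]=87.12; IV: μ=3, E[X²]=18.
E[X] = 0.18·2.1 + 0.4·2.3 + 0.25·6.6 + 0.17·3 = 3.458.
E[X²] = 0.18·7.65 + 0.4·10.58 + 0.25·87.12 + 0.17·18 = 30.449.
Var(X) = E[X²] − (E[X])² = 30.449 − 11.9578 = 18.4912.
SD(X) = √18.4912 = 4.30014.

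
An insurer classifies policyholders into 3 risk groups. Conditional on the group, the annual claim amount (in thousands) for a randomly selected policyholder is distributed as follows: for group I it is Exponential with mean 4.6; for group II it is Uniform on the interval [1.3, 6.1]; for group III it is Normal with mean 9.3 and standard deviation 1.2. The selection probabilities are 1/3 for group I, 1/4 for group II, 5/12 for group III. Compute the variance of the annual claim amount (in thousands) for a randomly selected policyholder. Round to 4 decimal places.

14.5356

Per component, I: μ=4.6, E[X²]=42.32; II: μ=3.7, E[X²]=15.61; III: μ=9.3, E[X²]=87.93.
E[X] = 0.333333·4.6 + 0.25·3.7 + 0.416667·9.3 = 6.33333.
E[X²] = 0.333333·42.32 + 0.25·15.61 + 0.416667·87.93 = 54.6467.
Var(X) = E[X²] − (E[X])² = 54.6467 − 40.1111 = 14.5356.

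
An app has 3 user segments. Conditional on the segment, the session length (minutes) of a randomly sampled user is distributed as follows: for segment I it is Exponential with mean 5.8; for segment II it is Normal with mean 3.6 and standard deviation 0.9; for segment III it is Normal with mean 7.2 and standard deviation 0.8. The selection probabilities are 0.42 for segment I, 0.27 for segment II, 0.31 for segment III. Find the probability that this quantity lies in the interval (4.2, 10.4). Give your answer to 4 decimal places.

Conditional on each segment, P(4.2 < X < 10.4): I: 0.318299; II: 0.252493; III: 0.99988.
By total probability, P(4.2 < X < 10.4) = 0.42·0.318299 + 0.27·0.252493 + 0.31·0.99988 = 0.511822.

0.5118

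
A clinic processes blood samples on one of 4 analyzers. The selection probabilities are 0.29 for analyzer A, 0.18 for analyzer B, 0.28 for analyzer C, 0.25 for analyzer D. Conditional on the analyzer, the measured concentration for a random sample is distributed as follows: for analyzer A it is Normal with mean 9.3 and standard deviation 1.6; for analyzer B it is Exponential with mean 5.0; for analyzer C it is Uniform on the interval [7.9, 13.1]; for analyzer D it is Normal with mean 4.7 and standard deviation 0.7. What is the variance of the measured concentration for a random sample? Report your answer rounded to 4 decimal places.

12.4955

Per component, A: μ=9.3, E[X²]=89.05; B: μ=5, E[X²]=50; C: μ=10.5, E[X²]=112.503; D: μ=4.7, E[X²]=22.58.
E[X] = 0.29·9.3 + 0.18·5 + 0.28·10.5 + 0.25·4.7 = 7.712.
E[X²] = 0.29·89.05 + 0.18·50 + 0.28·112.503 + 0.25·22.58 = 71.9704.
Var(X) = E[X²] − (E[X])² = 71.9704 − 59.4749 = 12.4955.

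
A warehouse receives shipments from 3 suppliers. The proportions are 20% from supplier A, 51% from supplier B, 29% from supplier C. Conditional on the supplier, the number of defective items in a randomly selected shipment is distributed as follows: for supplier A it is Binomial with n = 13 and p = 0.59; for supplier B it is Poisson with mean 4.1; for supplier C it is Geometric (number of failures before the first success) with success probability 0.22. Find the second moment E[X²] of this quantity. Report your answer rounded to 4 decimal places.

For each component E[X²] = Var + (mean)², giving A: 61.9736; B: 20.91; C: 28.686.
Overall E[X²] = 0.2·61.9736 + 0.51·20.91 + 0.29·28.686 = 31.3777.

31.3777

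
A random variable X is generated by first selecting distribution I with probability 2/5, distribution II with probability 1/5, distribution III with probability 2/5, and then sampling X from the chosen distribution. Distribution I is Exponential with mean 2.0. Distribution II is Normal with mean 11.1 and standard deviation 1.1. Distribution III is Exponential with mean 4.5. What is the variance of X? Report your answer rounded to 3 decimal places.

21.052

Per component, I: μ=2, E[X²]=8; II: μ=11.1, E[X²]=124.42; III: μ=4.5, E[X²]=40.5.
E[X] = 0.4·2 + 0.2·11.1 + 0.4·4.5 = 4.82.
E[X²] = 0.4·8 + 0.2·124.42 + 0.4·40.5 = 44.284.
Var(X) = E[X²] − (E[X])² = 44.284 − 23.2324 = 21.0516.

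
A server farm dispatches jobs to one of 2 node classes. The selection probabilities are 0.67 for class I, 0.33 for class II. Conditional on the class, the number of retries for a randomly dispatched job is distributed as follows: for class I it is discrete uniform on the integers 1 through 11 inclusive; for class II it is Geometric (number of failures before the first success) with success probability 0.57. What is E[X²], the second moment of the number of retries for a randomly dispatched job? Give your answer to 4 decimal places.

31.4446

For each component E[X²] = Var + (mean)², giving I: 46; II: 1.89258.
Overall E[X²] = 0.67·46 + 0.33·1.89258 = 31.4446.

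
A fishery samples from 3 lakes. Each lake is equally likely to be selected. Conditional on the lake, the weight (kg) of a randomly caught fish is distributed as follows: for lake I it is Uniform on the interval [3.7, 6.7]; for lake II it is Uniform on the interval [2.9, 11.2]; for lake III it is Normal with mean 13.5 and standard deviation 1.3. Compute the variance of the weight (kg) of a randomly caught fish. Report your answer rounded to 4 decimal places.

Per component, I: μ=5.2, E[X²]=27.79; II: μ=7.05, E[X²]=55.4433; III: μ=13.5, E[X²]=183.94.
E[X] = 0.333333·5.2 + 0.333333·7.05 + 0.333333·13.5 = 8.58333.
E[X²] = 0.333333·27.79 + 0.333333·55.4433 + 0.333333·183.94 = 89.0578.
Var(X) = E[X²] − (E[X])² = 89.0578 − 73.6736 = 15.3842.

15.3842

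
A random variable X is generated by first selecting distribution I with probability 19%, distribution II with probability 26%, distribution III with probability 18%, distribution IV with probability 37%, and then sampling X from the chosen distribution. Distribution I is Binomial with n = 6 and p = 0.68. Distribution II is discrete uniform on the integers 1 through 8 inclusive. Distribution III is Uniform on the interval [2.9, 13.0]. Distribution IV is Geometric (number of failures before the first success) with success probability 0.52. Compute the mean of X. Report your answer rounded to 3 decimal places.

Component means — I: 4.08; II: 4.5; III: 7.95; IV: 0.923077.
E[X] = 0.19·4.08 + 0.26·4.5 + 0.18·7.95 + 0.37·0.923077 = 3.71774.

3.718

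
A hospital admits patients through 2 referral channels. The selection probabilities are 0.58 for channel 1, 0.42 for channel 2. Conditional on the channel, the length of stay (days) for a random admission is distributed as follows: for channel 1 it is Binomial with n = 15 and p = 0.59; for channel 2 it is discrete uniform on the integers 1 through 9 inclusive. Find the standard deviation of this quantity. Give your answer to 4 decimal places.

Per component, 1: μ=8.85, E[X²]=81.951; 2: μ=5, E[X²]=31.6667.
E[X] = 0.58·8.85 + 0.42·5 = 7.233.
E[X²] = 0.58·81.951 + 0.42·31.6667 = 60.8316.
Var(X) = E[X²] − (E[X])² = 60.8316 − 52.3163 = 8.51529.
SD(X) = √8.51529 = 2.9181.

2.9181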